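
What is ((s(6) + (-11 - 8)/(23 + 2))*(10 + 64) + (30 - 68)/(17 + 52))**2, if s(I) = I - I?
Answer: 9596945296/2975625 ≈ 3225.2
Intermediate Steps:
s(I) = 0
((s(6) + (-11 - 8)/(23 + 2))*(10 + 64) + (30 - 68)/(17 + 52))**2 = ((0 + (-11 - 8)/(23 + 2))*(10 + 64) + (30 - 68)/(17 + 52))**2 = ((0 - 19/25)*74 - 38/69)**2 = (-19/25*74 - 38/69)**2 = (-1406/25 - 38/69)**2 = (-97964/1725)**2 = 9596945296/2975625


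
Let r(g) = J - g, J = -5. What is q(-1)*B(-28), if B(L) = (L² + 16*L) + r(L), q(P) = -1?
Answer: -359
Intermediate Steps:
r(g) = -5 - g
B(L) = -5 + L² + 15*L (B(L) = (L² + 16*L) + (-5 - L) = -5 + L² + 15*L)
q(-1)*B(-28) = -(-5 + (-28)² + 15*(-28)) = -(-5 + 784 - 420) = -1*359 = -359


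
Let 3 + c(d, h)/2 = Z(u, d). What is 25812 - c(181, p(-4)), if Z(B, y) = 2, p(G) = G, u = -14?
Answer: 25814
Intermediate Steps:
c(d, h) = -2 (c(d, h) = -6 + 2*2 = -6 + 4 = -2)
25812 - c(181, p(-4)) = 25812 - 1*(-2) = 25812 + 2 = 25814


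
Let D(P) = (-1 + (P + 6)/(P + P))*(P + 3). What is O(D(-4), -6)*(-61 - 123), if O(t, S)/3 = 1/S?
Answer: 92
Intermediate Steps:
D(P) = (-1 + (6 + P)/(2*P))*(3 + P) (D(P) = (-1 + (6 + P)/((2*P)))*(3 + P) = (-1 + (6 + P)*(1/(2*P)))*(3 + P) = (-1 + (6 + P)/(2*P))*(3 + P))
O(t, S) = 3/S
O(D(-4), -6)*(-61 - 123) = (3/(-6))*(-61 - 123) = (3*(-1/6))*(-184) = -1/2*(-184) = 92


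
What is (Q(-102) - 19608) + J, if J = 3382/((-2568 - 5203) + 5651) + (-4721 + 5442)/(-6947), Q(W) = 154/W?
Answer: -7365084018187/375554820 ≈ -19611.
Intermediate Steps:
J = -12511637/7363820 (J = 3382/(-7771 + 5651) + 721*(-1/6947) = 3382/(-2120) - 721/6947 = 3382*(-1/2120) - 721/6947 = -1691/1060 - 721/6947 = -12511637/7363820 ≈ -1.6991)
(Q(-102) - 19608) + J = (154/(-102) - 19608) - 12511637/7363820 = (154*(-1/102) - 19608) - 12511637/7363820 = (-77/51 - 19608) - 12511637/7363820 = -1000085/51 - 12511637/7363820 = -7365084018187/375554820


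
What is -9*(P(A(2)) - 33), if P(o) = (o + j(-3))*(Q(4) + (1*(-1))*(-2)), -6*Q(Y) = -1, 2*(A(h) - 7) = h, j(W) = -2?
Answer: 180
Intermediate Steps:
A(h) = 7 + h/2
Q(Y) = ⅙ (Q(Y) = -⅙*(-1) = ⅙)
P(o) = -13/3 + 13*o/6 (P(o) = (o - 2)*(⅙ + (1*(-1))*(-2)) = (-2 + o)*(⅙ - 1*(-2)) = (-2 + o)*(⅙ + 2) = (-2 + o)*(13/6) = -13/3 + 13*o/6)
-9*(P(A(2)) - 33) = -9*((-13/3 + 13*(7 + (½)*2)/6) - 33) = -9*((-13/3 + 13*(7 + 1)/6) - 33) = -9*((-13/3 + (13/6)*8) - 33) = -9*((-13/3 + 52/3) - 33) = -9*(13 - 33) = -9*(-20) = 180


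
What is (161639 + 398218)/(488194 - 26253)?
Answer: 559857/461941 ≈ 1.2120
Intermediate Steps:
(161639 + 398218)/(488194 - 26253) = 559857/461941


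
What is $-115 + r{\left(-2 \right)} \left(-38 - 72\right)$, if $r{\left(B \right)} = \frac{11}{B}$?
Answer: $490$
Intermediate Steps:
$-115 + r{\left(-2 \right)} \left(-38 - 72\right) = -115 + \frac{11}{-2} \left(-38 - 72\right) = -115 + 11 \left(- \frac{1}{2}\right) \left(-38 - 72\right) = -115 - -605 = -115 + 605 = 490$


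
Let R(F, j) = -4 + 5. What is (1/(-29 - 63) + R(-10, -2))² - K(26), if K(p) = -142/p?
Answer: 708597/110032 ≈ 6.4399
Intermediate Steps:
R(F, j) = 1
(1/(-29 - 63) + R(-10, -2))² - K(26) = (1/(-29 - 63) + 1)² - (-142)/26 = (1/(-92) + 1)² - (-142)/26 = (-1/92 + 1)² - 1*(-71/13) = (91/92)² + 71/13 = 8281/8464 + 71/13 = 708597/110032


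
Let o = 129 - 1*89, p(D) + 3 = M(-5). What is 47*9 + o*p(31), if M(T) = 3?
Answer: 423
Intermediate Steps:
p(D) = 0 (p(D) = -3 + 3 = 0)
o = 40 (o = 129 - 89 = 40)
47*9 + o*p(31) = 47*9 + 40*0 = 423 + 0 = 423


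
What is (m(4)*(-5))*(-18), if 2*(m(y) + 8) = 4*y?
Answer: 0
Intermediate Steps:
m(y) = -8 + 2*y (m(y) = -8 + (4*y)/2 = -8 + 2*y)
(m(4)*(-5))*(-18) = ((-8 + 2*4)*(-5))*(-18) = ((-8 + 8)*(-5))*(-18) = (0*(-5))*(-18) = 0*(-18) = 0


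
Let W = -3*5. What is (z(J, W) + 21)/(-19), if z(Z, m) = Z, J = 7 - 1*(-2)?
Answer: -30/19 ≈ -1.5789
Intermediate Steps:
J = 9 (J = 7 + 2 = 9)
W = -15
(z(J, W) + 21)/(-19) = (9 + 21)/(-19) = 30*(-1/19) = -30/19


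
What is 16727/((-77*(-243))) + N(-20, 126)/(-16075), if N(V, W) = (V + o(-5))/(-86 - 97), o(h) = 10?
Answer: 3280403131/3669507765 ≈ 0.89396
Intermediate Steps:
N(V, W) = -10/183 - V/183 (N(V, W) = (V + 10)/(-86 - 97) = (10 + V)/(-183) = (10 + V)*(-1/183) = -10/183 - V/183)
16727/((-77*(-243))) + N(-20, 126)/(-16075) = 16727/((-77*(-243))) + (-10/183 - 1/183*(-20))/(-16075) = 16727/18711 + (-10/183 + 20/183)*(-1/16075) = 16727*(1/18711) + (10/183)*(-1/16075) = 16727/18711 - 2/588345 = 3280403131/3669507765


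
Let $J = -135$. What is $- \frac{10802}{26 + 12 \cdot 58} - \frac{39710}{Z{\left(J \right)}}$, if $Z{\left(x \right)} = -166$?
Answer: $\frac{6719372}{29963} \approx 224.26$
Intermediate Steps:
$- \frac{10802}{26 + 12 \cdot 58} - \frac{39710}{Z{\left(J \right)}} = - \frac{10802}{26 + 12 \cdot 58} - \frac{39710}{-166} = - \frac{10802}{26 + 696} - - \frac{19855}{83} = - \frac{10802}{722} + \frac{19855}{83} = \left(-10802\right) \frac{1}{722} + \frac{19855}{83} = - \frac{5401}{361} + \frac{19855}{83} = \frac{6719372}{29963}$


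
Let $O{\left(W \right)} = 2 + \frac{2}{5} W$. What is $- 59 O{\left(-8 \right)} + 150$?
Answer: $\frac{1104}{5} \approx 220.8$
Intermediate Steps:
$O{\left(W \right)} = 2 + \frac{2 W}{5}$ ($O{\left(W \right)} = 2 + 2 \cdot \frac{1}{5} W = 2 + \frac{2 W}{5}$)
$- 59 O{\left(-8 \right)} + 150 = - 59 \left(2 + \frac{2}{5} \left(-8\right)\right) + 150 = - 59 \left(2 - \frac{16}{5}\right) + 150 = \left(-59\right) \left(- \frac{6}{5}\right) + 150 = \frac{354}{5} + 150 = \frac{1104}{5}$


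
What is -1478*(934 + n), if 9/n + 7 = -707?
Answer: -164271571/119 ≈ -1.3804e+6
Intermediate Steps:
n = -3/238 (n = 9/(-7 - 707) = 9/(-714) = 9*(-1/714) = -3/238 ≈ -0.012605)
-1478*(934 + n) = -1478*(934 - 3/238) = -1478*222289/238 = -164271571/119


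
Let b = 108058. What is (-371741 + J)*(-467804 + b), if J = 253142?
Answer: 42665515854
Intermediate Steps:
(-371741 + J)*(-467804 + b) = (-371741 + 253142)*(-467804 + 108058) = -118599*(-359746) = 42665515854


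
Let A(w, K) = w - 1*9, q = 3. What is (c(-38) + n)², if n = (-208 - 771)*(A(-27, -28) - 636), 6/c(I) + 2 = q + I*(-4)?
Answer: 1125756164244100/2601 ≈ 4.3282e+11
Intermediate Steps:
A(w, K) = -9 + w (A(w, K) = w - 9 = -9 + w)
c(I) = 6/(1 - 4*I) (c(I) = 6/(-2 + (3 + I*(-4))) = 6/(-2 + (3 - 4*I)) = 6/(1 - 4*I))
n = 657888 (n = (-208 - 771)*((-9 - 27) - 636) = -979*(-36 - 636) = -979*(-672) = 657888)
(c(-38) + n)² = (-6/(-1 + 4*(-38)) + 657888)² = (-6/(-1 - 152) + 657888)² = (-6/(-153) + 657888)² = (-6*(-1/153) + 657888)² = (2/51 + 657888)² = (33552290/51)² = 1125756164244100/2601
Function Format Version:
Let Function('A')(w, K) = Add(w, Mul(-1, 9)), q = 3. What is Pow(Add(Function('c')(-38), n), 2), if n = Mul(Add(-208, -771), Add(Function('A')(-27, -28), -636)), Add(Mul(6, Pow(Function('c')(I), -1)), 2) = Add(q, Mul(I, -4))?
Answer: Rational(1125756164244100, 2601) ≈ 4.3282e+11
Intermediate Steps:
Function('A')(w, K) = Add(-9, w) (Function('A')(w, K) = Add(w, -9) = Add(-9, w))
Function('c')(I) = Mul(6, Pow(Add(1, Mul(-4, I)), -1)) (Function('c')(I) = Mul(6, Pow(Add(-2, Add(3, Mul(I, -4))), -1)) = Mul(6, Pow(Add(-2, Add(3, Mul(-4, I))), -1)) = Mul(6, Pow(Add(1, Mul(-4, I)), -1)))
n = 657888 (n = Mul(Add(-208, -771), Add(Add(-9, -27), -636)) = Mul(-979, Add(-36, -636)) = Mul(-979, -672) = 657888)
Pow(Add(Function('c')(-38), n), 2) = Pow(Add(Mul(-6, Pow(Add(-1, Mul(4, -38)), -1)), 657888), 2) = Pow(Add(Mul(-6, Pow(Add(-1, -152), -1)), 657888), 2) = Pow(Add(Mul(-6, Pow(-153, -1)), 657888), 2) = Pow(Add(Mul(-6, Rational(-1, 153)), 657888), 2) = Pow(Add(Rational(2, 51), 657888), 2) = Pow(Rational(33552290, 51), 2) = Rational(1125756164244100, 2601)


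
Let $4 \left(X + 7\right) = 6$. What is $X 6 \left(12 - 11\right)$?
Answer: $-33$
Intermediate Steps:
$X = - \frac{11}{2}$ ($X = -7 + \frac{1}{4} \cdot 6 = -7 + \frac{3}{2} = - \frac{11}{2} \approx -5.5$)
$X 6 \left(12 - 11\right) = \left(- \frac{11}{2}\right) 6 \left(12 - 11\right) = \left(-33\right) 1 = -33$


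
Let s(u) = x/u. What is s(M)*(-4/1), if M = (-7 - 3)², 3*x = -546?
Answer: 182/25 ≈ 7.2800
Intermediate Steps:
x = -182 (x = (⅓)*(-546) = -182)
M = 100 (M = (-10)² = 100)
s(u) = -182/u
s(M)*(-4/1) = (-182/100)*(-4/1) = (-182*1/100)*(-4*1) = -91/50*(-4) = 182/25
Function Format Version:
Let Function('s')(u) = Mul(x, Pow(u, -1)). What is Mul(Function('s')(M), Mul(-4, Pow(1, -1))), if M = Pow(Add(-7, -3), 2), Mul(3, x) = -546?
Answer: Rational(182, 25) ≈ 7.2800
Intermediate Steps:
x = -182 (x = Mul(Rational(1, 3), -546) = -182)
M = 100 (M = Pow(-10, 2) = 100)
Function('s')(u) = Mul(-182, Pow(u, -1))
Mul(Function('s')(M), Mul(-4, Pow(1, -1))) = Mul(Mul(-182, Pow(100, -1)), Mul(-4, Pow(1, -1))) = Mul(Mul(-182, Rational(1, 100)), Mul(-4, 1)) = Mul(Rational(-91, 50), -4) = Rational(182, 25)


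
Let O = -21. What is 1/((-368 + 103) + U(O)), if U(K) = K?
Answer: -1/286 ≈ -0.0034965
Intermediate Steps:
1/((-368 + 103) + U(O)) = 1/((-368 + 103) - 21) = 1/(-265 - 21) = 1/(-286) = -1/286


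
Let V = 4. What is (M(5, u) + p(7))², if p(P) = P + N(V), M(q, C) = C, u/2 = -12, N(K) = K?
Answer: 169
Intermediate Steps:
u = -24 (u = 2*(-12) = -24)
p(P) = 4 + P (p(P) = P + 4 = 4 + P)
(M(5, u) + p(7))² = (-24 + (4 + 7))² = (-24 + 11)² = (-13)² = 169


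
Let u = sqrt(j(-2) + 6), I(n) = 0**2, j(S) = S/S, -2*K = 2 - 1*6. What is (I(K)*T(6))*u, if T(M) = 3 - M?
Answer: 0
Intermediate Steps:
K = 2 (K = -(2 - 1*6)/2 = -(2 - 6)/2 = -1/2*(-4) = 2)
j(S) = 1
I(n) = 0
u = sqrt(7) (u = sqrt(1 + 6) = sqrt(7) ≈ 2.6458)
(I(K)*T(6))*u = (0*(3 - 1*6))*sqrt(7) = (0*(3 - 6))*sqrt(7) = (0*(-3))*sqrt(7) = 0*sqrt(7) = 0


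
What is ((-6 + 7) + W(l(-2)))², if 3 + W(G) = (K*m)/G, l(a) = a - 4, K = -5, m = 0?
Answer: 4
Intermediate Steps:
l(a) = -4 + a
W(G) = -3 (W(G) = -3 + (-5*0)/G = -3 + 0/G = -3 + 0 = -3)
((-6 + 7) + W(l(-2)))² = ((-6 + 7) - 3)² = (1 - 3)² = (-2)² = 4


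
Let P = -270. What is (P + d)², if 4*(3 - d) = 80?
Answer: 82369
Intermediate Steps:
d = -17 (d = 3 - ¼*80 = 3 - 20 = -17)
(P + d)² = (-270 - 17)² = (-287)² = 82369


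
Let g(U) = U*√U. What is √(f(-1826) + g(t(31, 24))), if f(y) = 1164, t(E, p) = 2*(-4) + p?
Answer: 2*√307 ≈ 35.043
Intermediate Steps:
t(E, p) = -8 + p
g(U) = U^(3/2)
√(f(-1826) + g(t(31, 24))) = √(1164 + (-8 + 24)^(3/2)) = √(1164 + 16^(3/2)) = √(1164 + 64) = √1228 = 2*√307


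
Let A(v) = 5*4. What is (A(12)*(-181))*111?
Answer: -401820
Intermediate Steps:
A(v) = 20
(A(12)*(-181))*111 = (20*(-181))*111 = -3620*111 = -401820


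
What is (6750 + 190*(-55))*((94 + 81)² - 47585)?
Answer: 62752000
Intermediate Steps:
(6750 + 190*(-55))*((94 + 81)² - 47585) = (6750 - 10450)*(175² - 47585) = -3700*(30625 - 47585) = -3700*(-16960) = 62752000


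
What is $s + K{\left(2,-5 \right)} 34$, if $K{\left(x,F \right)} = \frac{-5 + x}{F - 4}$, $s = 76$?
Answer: $\frac{262}{3} \approx 87.333$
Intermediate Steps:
$K{\left(x,F \right)} = \frac{-5 + x}{-4 + F}$
$s + K{\left(2,-5 \right)} 34 = 76 + \frac{-5 + 2}{-4 - 5} \cdot 34 = 76 + \frac{1}{-9} \left(-3\right) 34 = 76 + \left(- \frac{1}{9}\right) \left(-3\right) 34 = 76 + \frac{1}{3} \cdot 34 = 76 + \frac{34}{3} = \frac{262}{3}$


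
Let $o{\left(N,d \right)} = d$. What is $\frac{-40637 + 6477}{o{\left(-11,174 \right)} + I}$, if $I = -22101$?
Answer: $\frac{34160}{21927} \approx 1.5579$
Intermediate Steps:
$\frac{-40637 + 6477}{o{\left(-11,174 \right)} + I} = \frac{-40637 + 6477}{174 - 22101} = - \frac{34160}{-21927} = \left(-34160\right) \left(- \frac{1}{21927}\right) = \frac{34160}{21927}$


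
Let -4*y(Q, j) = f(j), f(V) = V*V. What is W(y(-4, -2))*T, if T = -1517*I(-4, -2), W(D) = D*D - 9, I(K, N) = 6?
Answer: 72816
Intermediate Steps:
f(V) = V²
y(Q, j) = -j²/4
W(D) = -9 + D² (W(D) = D² - 9 = -9 + D²)
T = -9102 (T = -1517*6 = -9102)
W(y(-4, -2))*T = (-9 + (-¼*(-2)²)²)*(-9102) = (-9 + (-¼*4)²)*(-9102) = (-9 + (-1)²)*(-9102) = (-9 + 1)*(-9102) = -8*(-9102) = 72816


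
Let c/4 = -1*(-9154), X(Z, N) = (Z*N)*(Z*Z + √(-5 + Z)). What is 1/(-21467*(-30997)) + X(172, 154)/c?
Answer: 65178910114714353/3045593465623 + 3311*√167/4577 ≈ 21410.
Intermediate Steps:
X(Z, N) = N*Z*(Z² + √(-5 + Z)) (X(Z, N) = (N*Z)*(Z² + √(-5 + Z)) = N*Z*(Z² + √(-5 + Z)))
c = 36616 (c = 4*(-1*(-9154)) = 4*9154 = 36616)
1/(-21467*(-30997)) + X(172, 154)/c = 1/(-21467*(-30997)) + (154*172*(172² + √(-5 + 172)))/36616 = -1/21467*(-1/30997) + (154*172*(29584 + √167))*(1/36616) = 1/665412599 + (783620992 + 26488*√167)*(1/36616) = 1/665412599 + (97952624/4577 + 3311*√167/4577) = 65178910114714353/3045593465623 + 3311*√167/4577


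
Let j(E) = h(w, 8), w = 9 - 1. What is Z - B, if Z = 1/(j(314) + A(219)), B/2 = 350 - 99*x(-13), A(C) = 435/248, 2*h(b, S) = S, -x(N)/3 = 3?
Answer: -3541566/1427 ≈ -2481.8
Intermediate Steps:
x(N) = -9 (x(N) = -3*3 = -9)
w = 8
h(b, S) = S/2
A(C) = 435/248 (A(C) = 435*(1/248) = 435/248)
j(E) = 4 (j(E) = (½)*8 = 4)
B = 2482 (B = 2*(350 - 99*(-9)) = 2*(350 + 891) = 2*1241 = 2482)
Z = 248/1427 (Z = 1/(4 + 435/248) = 1/(1427/248) = 248/1427 ≈ 0.17379)
Z - B = 248/1427 - 1*2482 = 248/1427 - 2482 = -3541566/1427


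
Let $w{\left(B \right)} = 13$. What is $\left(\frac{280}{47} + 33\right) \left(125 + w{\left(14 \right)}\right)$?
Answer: $\frac{252678}{47} \approx 5376.1$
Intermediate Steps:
$\left(\frac{280}{47} + 33\right) \left(125 + w{\left(14 \right)}\right) = \left(\frac{280}{47} + 33\right) \left(125 + 13\right) = \left(280 \cdot \frac{1}{47} + 33\right) 138 = \left(\frac{280}{47} + 33\right) 138 = \frac{1831}{47} \cdot 138 = \frac{252678}{47}$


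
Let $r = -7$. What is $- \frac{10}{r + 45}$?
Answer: $- \frac{5}{19} \approx -0.26316$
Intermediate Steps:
$- \frac{10}{r + 45} = - \frac{10}{-7 + 45} = - \frac{10}{38} = \left(-10\right) \frac{1}{38} = - \frac{5}{19}$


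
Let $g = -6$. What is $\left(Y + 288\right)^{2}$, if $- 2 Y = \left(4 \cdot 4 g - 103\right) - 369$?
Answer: $327184$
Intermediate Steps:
$Y = 284$ ($Y = - \frac{\left(4 \cdot 4 \left(-6\right) - 103\right) - 369}{2} = - \frac{\left(16 \left(-6\right) - 103\right) - 369}{2} = - \frac{\left(-96 - 103\right) - 369}{2} = - \frac{-199 - 369}{2} = \left(- \frac{1}{2}\right) \left(-568\right) = 284$)
$\left(Y + 288\right)^{2} = \left(284 + 288\right)^{2} = 572^{2} = 327184$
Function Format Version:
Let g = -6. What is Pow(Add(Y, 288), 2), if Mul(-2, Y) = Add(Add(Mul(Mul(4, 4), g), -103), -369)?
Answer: 327184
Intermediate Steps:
Y = 284 (Y = Mul(Rational(-1, 2), Add(Add(Mul(Mul(4, 4), -6), -103), -369)) = Mul(Rational(-1, 2), Add(Add(Mul(16, -6), -103), -369)) = Mul(Rational(-1, 2), Add(Add(-96, -103), -369)) = Mul(Rational(-1, 2), Add(-199, -369)) = Mul(Rational(-1, 2), -568) = 284)
Pow(Add(Y, 288), 2) = Pow(Add(284, 288), 2) = Pow(572, 2) = 327184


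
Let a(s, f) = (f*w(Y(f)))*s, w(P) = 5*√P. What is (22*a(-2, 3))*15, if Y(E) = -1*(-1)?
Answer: -9900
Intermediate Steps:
Y(E) = 1
a(s, f) = 5*f*s (a(s, f) = (f*(5*√1))*s = (f*(5*1))*s = (f*5)*s = (5*f)*s = 5*f*s)
(22*a(-2, 3))*15 = (22*(5*3*(-2)))*15 = (22*(-30))*15 = -660*15 = -9900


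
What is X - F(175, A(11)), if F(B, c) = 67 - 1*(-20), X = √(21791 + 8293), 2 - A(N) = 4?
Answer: -87 + 2*√7521 ≈ 86.447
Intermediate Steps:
A(N) = -2 (A(N) = 2 - 1*4 = 2 - 4 = -2)
X = 2*√7521 (X = √30084 = 2*√7521 ≈ 173.45)
F(B, c) = 87 (F(B, c) = 67 + 20 = 87)
X - F(175, A(11)) = 2*√7521 - 1*87 = 2*√7521 - 87 = -87 + 2*√7521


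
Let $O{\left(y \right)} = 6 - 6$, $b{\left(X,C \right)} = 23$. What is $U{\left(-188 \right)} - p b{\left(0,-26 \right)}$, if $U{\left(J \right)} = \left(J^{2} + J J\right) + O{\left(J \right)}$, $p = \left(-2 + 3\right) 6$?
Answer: $70550$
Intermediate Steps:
$p = 6$ ($p = 1 \cdot 6 = 6$)
$O{\left(y \right)} = 0$ ($O{\left(y \right)} = 6 - 6 = 0$)
$U{\left(J \right)} = 2 J^{2}$ ($U{\left(J \right)} = \left(J^{2} + J J\right) + 0 = \left(J^{2} + J^{2}\right) + 0 = 2 J^{2} + 0 = 2 J^{2}$)
$U{\left(-188 \right)} - p b{\left(0,-26 \right)} = 2 \left(-188\right)^{2} - 6 \cdot 23 = 2 \cdot 35344 - 138 = 70688 - 138 = 70550$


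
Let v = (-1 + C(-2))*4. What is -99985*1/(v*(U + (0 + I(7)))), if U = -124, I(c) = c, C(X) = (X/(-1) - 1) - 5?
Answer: -19997/468 ≈ -42.729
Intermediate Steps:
C(X) = -6 - X (C(X) = (X*(-1) - 1) - 5 = (-X - 1) - 5 = (-1 - X) - 5 = -6 - X)
v = -20 (v = (-1 + (-6 - 1*(-2)))*4 = (-1 + (-6 + 2))*4 = (-1 - 4)*4 = -5*4 = -20)
-99985*1/(v*(U + (0 + I(7)))) = -99985*(-1/(20*(-124 + (0 + 7)))) = -99985*(-1/(20*(-124 + 7))) = -99985/((-20*(-117))) = -99985/2340 = -99985*1/2340 = -19997/468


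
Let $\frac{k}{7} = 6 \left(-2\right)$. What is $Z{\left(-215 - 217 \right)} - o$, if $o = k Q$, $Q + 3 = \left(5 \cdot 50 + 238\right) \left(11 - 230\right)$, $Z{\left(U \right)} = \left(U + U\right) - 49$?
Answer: $-8978413$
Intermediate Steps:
$Z{\left(U \right)} = -49 + 2 U$ ($Z{\left(U \right)} = 2 U - 49 = -49 + 2 U$)
$k = -84$ ($k = 7 \cdot 6 \left(-2\right) = 7 \left(-12\right) = -84$)
$Q = -106875$ ($Q = -3 + \left(5 \cdot 50 + 238\right) \left(11 - 230\right) = -3 + \left(250 + 238\right) \left(-219\right) = -3 + 488 \left(-219\right) = -3 - 106872 = -106875$)
$o = 8977500$ ($o = \left(-84\right) \left(-106875\right) = 8977500$)
$Z{\left(-215 - 217 \right)} - o = \left(-49 + 2 \left(-215 - 217\right)\right) - 8977500 = \left(-49 + 2 \left(-432\right)\right) - 8977500 = \left(-49 - 864\right) - 8977500 = -913 - 8977500 = -8978413$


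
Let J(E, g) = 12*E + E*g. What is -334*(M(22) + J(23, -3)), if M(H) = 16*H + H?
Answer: -194054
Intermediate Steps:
M(H) = 17*H
-334*(M(22) + J(23, -3)) = -334*(17*22 + 23*(12 - 3)) = -334*(374 + 23*9) = -334*(374 + 207) = -334*581 = -194054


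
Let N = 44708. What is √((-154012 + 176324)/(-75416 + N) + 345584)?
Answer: √2263045499870/2559 ≈ 587.86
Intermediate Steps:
√((-154012 + 176324)/(-75416 + N) + 345584) = √((-154012 + 176324)/(-75416 + 44708) + 345584) = √(22312/(-30708) + 345584) = √(22312*(-1/30708) + 345584) = √(-5578/7677 + 345584) = √(2653042790/7677) = √2263045499870/2559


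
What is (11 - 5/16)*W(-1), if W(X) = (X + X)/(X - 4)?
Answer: 171/40 ≈ 4.2750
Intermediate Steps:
W(X) = 2*X/(-4 + X) (W(X) = (2*X)/(-4 + X) = 2*X/(-4 + X))
(11 - 5/16)*W(-1) = (11 - 5/16)*(2*(-1)/(-4 - 1)) = (11 - 5*1/16)*(2*(-1)/(-5)) = (11 - 5/16)*(2*(-1)*(-⅕)) = (171/16)*(⅖) = 171/40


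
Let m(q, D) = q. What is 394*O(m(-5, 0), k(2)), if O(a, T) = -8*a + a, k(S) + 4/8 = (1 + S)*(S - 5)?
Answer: 13790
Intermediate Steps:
k(S) = -½ + (1 + S)*(-5 + S) (k(S) = -½ + (1 + S)*(S - 5) = -½ + (1 + S)*(-5 + S))
O(a, T) = -7*a
394*O(m(-5, 0), k(2)) = 394*(-7*(-5)) = 394*35 = 13790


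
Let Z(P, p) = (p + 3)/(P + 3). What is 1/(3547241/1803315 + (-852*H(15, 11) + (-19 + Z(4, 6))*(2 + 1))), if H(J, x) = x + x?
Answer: -12623205/237255357013 ≈ -5.3205e-5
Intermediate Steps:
Z(P, p) = (3 + p)/(3 + P)
H(J, x) = 2*x
1/(3547241/1803315 + (-852*H(15, 11) + (-19 + Z(4, 6))*(2 + 1))) = 1/(3547241/1803315 + (-1704*11 + (-19 + (3 + 6)/(3 + 4))*(2 + 1))) = 1/(3547241*(1/1803315) + (-852*22 + (-19 + 9/7)*3)) = 1/(3547241/1803315 + (-18744 + (-19 + (⅐)*9)*3)) = 1/(3547241/1803315 + (-18744 + (-19 + 9/7)*3)) = 1/(3547241/1803315 + (-18744 - 124/7*3)) = 1/(3547241/1803315 + (-18744 - 372/7)) = 1/(3547241/1803315 - 131580/7) = 1/(-237255357013/12623205) = -12623205/237255357013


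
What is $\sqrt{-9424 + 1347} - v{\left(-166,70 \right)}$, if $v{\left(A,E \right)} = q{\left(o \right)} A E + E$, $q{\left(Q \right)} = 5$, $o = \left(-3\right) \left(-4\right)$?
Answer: $58030 + i \sqrt{8077} \approx 58030.0 + 89.872 i$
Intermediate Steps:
$o = 12$
$v{\left(A,E \right)} = E + 5 A E$ ($v{\left(A,E \right)} = 5 A E + E = E + 5 A E$)
$\sqrt{-9424 + 1347} - v{\left(-166,70 \right)} = \sqrt{-9424 + 1347} - 70 \left(1 + 5 \left(-166\right)\right) = \sqrt{-8077} - 70 \left(1 - 830\right) = i \sqrt{8077} - 70 \left(-829\right) = i \sqrt{8077} - -58030 = i \sqrt{8077} + 58030 = 58030 + i \sqrt{8077}$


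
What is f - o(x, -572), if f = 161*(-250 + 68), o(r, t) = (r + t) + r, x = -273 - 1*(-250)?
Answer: -28684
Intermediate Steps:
x = -23 (x = -273 + 250 = -23)
o(r, t) = t + 2*r
f = -29302 (f = 161*(-182) = -29302)
f - o(x, -572) = -29302 - (-572 + 2*(-23)) = -29302 - (-572 - 46) = -29302 - 1*(-618) = -29302 + 618 = -28684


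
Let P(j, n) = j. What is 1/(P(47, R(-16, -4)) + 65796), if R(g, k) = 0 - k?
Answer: 1/65843 ≈ 1.5188e-5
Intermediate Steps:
R(g, k) = -k
1/(P(47, R(-16, -4)) + 65796) = 1/(47 + 65796) = 1/65843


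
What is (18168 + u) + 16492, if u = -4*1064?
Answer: 30404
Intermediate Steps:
u = -4256
(18168 + u) + 16492 = (18168 - 4256) + 16492 = 13912 + 16492 = 30404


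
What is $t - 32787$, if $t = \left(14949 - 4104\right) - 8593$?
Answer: $-30535$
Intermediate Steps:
$t = 2252$ ($t = 10845 - 8593 = 2252$)
$t - 32787 = 2252 - 32787 = -30535$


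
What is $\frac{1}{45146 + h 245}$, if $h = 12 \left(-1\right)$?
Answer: $\frac{1}{42206} \approx 2.3693 \cdot 10^{-5}$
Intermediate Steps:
$h = -12$
$\frac{1}{45146 + h 245} = \frac{1}{45146 - 2940} = \frac{1}{42206}$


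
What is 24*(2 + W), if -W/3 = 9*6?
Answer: -3840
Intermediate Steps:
W = -162 (W = -27*6 = -3*54 = -162)
24*(2 + W) = 24*(2 - 162) = 24*(-160) = -3840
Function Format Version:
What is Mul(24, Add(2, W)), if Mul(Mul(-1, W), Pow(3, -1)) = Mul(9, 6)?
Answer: -3840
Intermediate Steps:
W = -162 (W = Mul(-3, Mul(9, 6)) = Mul(-3, 54) = -162)
Mul(24, Add(2, W)) = Mul(24, Add(2, -162)) = Mul(24, -160) = -3840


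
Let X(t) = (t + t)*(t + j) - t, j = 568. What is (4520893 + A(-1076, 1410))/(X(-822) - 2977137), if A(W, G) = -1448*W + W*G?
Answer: -4561781/2558739 ≈ -1.7828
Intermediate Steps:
X(t) = -t + 2*t*(568 + t) (X(t) = (t + t)*(t + 568) - t = (2*t)*(568 + t) - t = 2*t*(568 + t) - t = -t + 2*t*(568 + t))
A(W, G) = -1448*W + G*W
(4520893 + A(-1076, 1410))/(X(-822) - 2977137) = (4520893 - 1076*(-1448 + 1410))/(-822*(1135 + 2*(-822)) - 2977137) = (4520893 - 1076*(-38))/(-822*(1135 - 1644) - 2977137) = (4520893 + 40888)/(-822*(-509) - 2977137) = 4561781/(418398 - 2977137) = 4561781/(-2558739) = 4561781*(-1/2558739) = -4561781/2558739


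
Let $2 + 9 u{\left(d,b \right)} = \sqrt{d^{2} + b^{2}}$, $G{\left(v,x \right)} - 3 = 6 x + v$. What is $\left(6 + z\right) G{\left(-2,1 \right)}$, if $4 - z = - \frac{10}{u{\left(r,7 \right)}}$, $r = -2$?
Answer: $\frac{670}{7} + \frac{90 \sqrt{53}}{7} \approx 189.32$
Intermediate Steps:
$G{\left(v,x \right)} = 3 + v + 6 x$ ($G{\left(v,x \right)} = 3 + \left(6 x + v\right) = 3 + \left(v + 6 x\right) = 3 + v + 6 x$)
$u{\left(d,b \right)} = - \frac{2}{9} + \frac{\sqrt{b^{2} + d^{2}}}{9}$ ($u{\left(d,b \right)} = - \frac{2}{9} + \frac{\sqrt{d^{2} + b^{2}}}{9} = - \frac{2}{9} + \frac{\sqrt{b^{2} + d^{2}}}{9}$)
$z = 4 + \frac{10}{- \frac{2}{9} + \frac{\sqrt{53}}{9}}$ ($z = 4 - - \frac{10}{- \frac{2}{9} + \frac{\sqrt{7^{2} + \left(-2\right)^{2}}}{9}} = 4 - - \frac{10}{- \frac{2}{9} + \frac{\sqrt{49 + 4}}{9}} = 4 - - \frac{10}{- \frac{2}{9} + \frac{\sqrt{53}}{9}} = 4 + \frac{10}{- \frac{2}{9} + \frac{\sqrt{53}}{9}} \approx 21.045$)
$\left(6 + z\right) G{\left(-2,1 \right)} = \left(6 + \left(\frac{376}{49} + \frac{90 \sqrt{53}}{49}\right)\right) \left(3 - 2 + 6 \cdot 1\right) = \left(\frac{670}{49} + \frac{90 \sqrt{53}}{49}\right) \left(3 - 2 + 6\right) = \left(\frac{670}{49} + \frac{90 \sqrt{53}}{49}\right) 7 = \frac{670}{7} + \frac{90 \sqrt{53}}{7}$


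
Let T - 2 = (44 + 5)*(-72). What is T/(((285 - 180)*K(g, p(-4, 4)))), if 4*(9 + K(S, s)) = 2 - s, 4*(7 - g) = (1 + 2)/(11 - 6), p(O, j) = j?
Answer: 7052/1995 ≈ 3.5348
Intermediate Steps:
g = 137/20 (g = 7 - (1 + 2)/(4*(11 - 6)) = 7 - 3/(4*5) = 7 - 1/4*3/5 = 7 - 3/20 = 137/20 ≈ 6.8500)
K(S, s) = -17/2 - s/4 (K(S, s) = -9 + (2 - s)/4 = -9 + (1/2 - s/4) = -17/2 - s/4)
T = -3526 (T = 2 + (44 + 5)*(-72) = 2 + 49*(-72) = 2 - 3528 = -3526)
T/(((285 - 180)*K(g, p(-4, 4)))) = -3526*1/((285 - 180)*(-17/2 - 1/4*4)) = -3526*1/(105*(-17/2 - 1)) = -3526/(105*(-19/2)) = -3526/(-1995/2) = -3526*(-2/1995) = 7052/1995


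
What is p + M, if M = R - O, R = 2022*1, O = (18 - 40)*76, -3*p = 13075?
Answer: -1993/3 ≈ -664.33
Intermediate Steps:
p = -13075/3 (p = -⅓*13075 = -13075/3 ≈ -4358.3)
O = -1672 (O = -22*76 = -1672)
R = 2022
M = 3694 (M = 2022 - 1*(-1672) = 2022 + 1672 = 3694)
p + M = -13075/3 + 3694 = -1993/3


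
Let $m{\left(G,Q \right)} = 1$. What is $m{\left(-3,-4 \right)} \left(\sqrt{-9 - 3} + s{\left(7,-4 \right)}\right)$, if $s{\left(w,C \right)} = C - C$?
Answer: $2 i \sqrt{3} \approx 3.4641 i$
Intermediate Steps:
$s{\left(w,C \right)} = 0$
$m{\left(-3,-4 \right)} \left(\sqrt{-9 - 3} + s{\left(7,-4 \right)}\right) = 1 \left(\sqrt{-9 - 3} + 0\right) = 1 \left(\sqrt{-12} + 0\right) = 1 \left(2 i \sqrt{3} + 0\right) = 1 \cdot 2 i \sqrt{3} = 2 i \sqrt{3}$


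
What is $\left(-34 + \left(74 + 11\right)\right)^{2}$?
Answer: $2601$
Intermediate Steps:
$\left(-34 + \left(74 + 11\right)\right)^{2} = \left(-34 + 85\right)^{2} = 51^{2} = 2601$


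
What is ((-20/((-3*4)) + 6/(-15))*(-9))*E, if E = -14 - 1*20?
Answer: 1938/5 ≈ 387.60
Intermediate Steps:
E = -34 (E = -14 - 20 = -34)
((-20/((-3*4)) + 6/(-15))*(-9))*E = ((-20/((-3*4)) + 6/(-15))*(-9))*(-34) = ((-20/(-12) + 6*(-1/15))*(-9))*(-34) = ((-20*(-1/12) - ⅖)*(-9))*(-34) = ((5/3 - ⅖)*(-9))*(-34) = ((19/15)*(-9))*(-34) = -57/5*(-34) = 1938/5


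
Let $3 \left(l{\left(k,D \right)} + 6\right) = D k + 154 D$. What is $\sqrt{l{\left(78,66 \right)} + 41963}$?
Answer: $9 \sqrt{581} \approx 216.94$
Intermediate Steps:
$l{\left(k,D \right)} = -6 + \frac{154 D}{3} + \frac{D k}{3}$ ($l{\left(k,D \right)} = -6 + \frac{D k + 154 D}{3} = -6 + \frac{154 D + D k}{3} = -6 + \left(\frac{154 D}{3} + \frac{D k}{3}\right) = -6 + \frac{154 D}{3} + \frac{D k}{3}$)
$\sqrt{l{\left(78,66 \right)} + 41963} = \sqrt{\left(-6 + \frac{154}{3} \cdot 66 + \frac{1}{3} \cdot 66 \cdot 78\right) + 41963} = \sqrt{\left(-6 + 3388 + 1716\right) + 41963} = \sqrt{5098 + 41963} = \sqrt{47061} = 9 \sqrt{581}$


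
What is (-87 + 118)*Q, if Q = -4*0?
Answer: 0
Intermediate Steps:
Q = 0
(-87 + 118)*Q = (-87 + 118)*0 = 31*0 = 0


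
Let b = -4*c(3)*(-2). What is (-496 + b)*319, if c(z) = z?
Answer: -150568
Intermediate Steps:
b = 24 (b = -4*3*(-2) = -12*(-2) = 24)
(-496 + b)*319 = (-496 + 24)*319 = -472*319 = -150568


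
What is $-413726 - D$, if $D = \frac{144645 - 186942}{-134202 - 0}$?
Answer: $- \frac{18507632983}{44734} \approx -4.1373 \cdot 10^{5}$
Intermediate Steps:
$D = \frac{14099}{44734}$ ($D = - \frac{42297}{-134202 + 0} = - \frac{42297}{-134202} = \left(-42297\right) \left(- \frac{1}{134202}\right) = \frac{14099}{44734} \approx 0.31517$)
$-413726 - D = -413726 - \frac{14099}{44734} = - \frac{18507632983}{44734}$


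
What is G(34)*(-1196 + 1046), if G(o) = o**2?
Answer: -173400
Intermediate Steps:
G(34)*(-1196 + 1046) = 34**2*(-1196 + 1046) = 1156*(-150) = -173400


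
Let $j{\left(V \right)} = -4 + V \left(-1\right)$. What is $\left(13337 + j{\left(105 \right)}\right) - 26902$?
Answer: $-13674$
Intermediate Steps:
$j{\left(V \right)} = -4 - V$
$\left(13337 + j{\left(105 \right)}\right) - 26902 = \left(13337 - 109\right) - 26902 = 13228 - 26902 = -13674$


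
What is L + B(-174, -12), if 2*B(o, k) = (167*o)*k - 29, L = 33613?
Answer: 415893/2 ≈ 2.0795e+5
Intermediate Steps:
B(o, k) = -29/2 + 167*k*o/2 (B(o, k) = ((167*o)*k - 29)/2 = (167*k*o - 29)/2 = (-29 + 167*k*o)/2 = -29/2 + 167*k*o/2)
L + B(-174, -12) = 33613 + (-29/2 + (167/2)*(-12)*(-174)) = 33613 + (-29/2 + 174348) = 33613 + 348667/2 = 415893/2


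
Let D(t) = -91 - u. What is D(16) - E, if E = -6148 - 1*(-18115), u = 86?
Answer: -12144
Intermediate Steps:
D(t) = -177 (D(t) = -91 - 1*86 = -91 - 86 = -177)
E = 11967 (E = -6148 + 18115 = 11967)
D(16) - E = -177 - 1*11967 = -177 - 11967 = -12144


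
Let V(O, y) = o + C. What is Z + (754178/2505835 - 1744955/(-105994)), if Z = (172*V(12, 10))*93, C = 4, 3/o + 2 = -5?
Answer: 15177999600298357/265603474990 ≈ 57145.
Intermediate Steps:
o = -3/7 (o = 3/(-2 - 5) = 3/(-7) = 3*(-1/7) = -3/7 ≈ -0.42857)
V(O, y) = 25/7 (V(O, y) = -3/7 + 4 = 25/7)
Z = 399900/7 (Z = (172*(25/7))*93 = (4300/7)*93 = 399900/7 ≈ 57129.)
Z + (754178/2505835 - 1744955/(-105994)) = 399900/7 + (754178/2505835 - 1744955/(-105994)) = 399900/7 + (754178*(1/2505835) - 1744955*(-1/105994)) = 399900/7 + (754178/2505835 + 1744955/105994) = 399900/7 + 4452507655357/265603474990 = 15177999600298357/265603474990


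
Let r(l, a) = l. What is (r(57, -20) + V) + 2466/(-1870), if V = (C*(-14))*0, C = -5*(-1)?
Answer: 52062/935 ≈ 55.681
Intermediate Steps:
C = 5
V = 0 (V = (5*(-14))*0 = -70*0 = 0)
(r(57, -20) + V) + 2466/(-1870) = (57 + 0) + 2466/(-1870) = 57 + 2466*(-1/1870) = 57 - 1233/935 = 52062/935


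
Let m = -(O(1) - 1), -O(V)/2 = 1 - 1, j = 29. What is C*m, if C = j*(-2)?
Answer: -58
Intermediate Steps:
C = -58 (C = 29*(-2) = -58)
O(V) = 0 (O(V) = -2*(1 - 1) = -2*0 = 0)
m = 1 (m = -(0 - 1) = -1*(-1) = 1)
C*m = -58*1 = -58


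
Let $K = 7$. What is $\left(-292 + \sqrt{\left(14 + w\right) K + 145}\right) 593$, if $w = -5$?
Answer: $-173156 + 2372 \sqrt{13} \approx -1.646 \cdot 10^{5}$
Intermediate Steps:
$\left(-292 + \sqrt{\left(14 + w\right) K + 145}\right) 593 = \left(-292 + \sqrt{\left(14 - 5\right) 7 + 145}\right) 593 = \left(-292 + \sqrt{9 \cdot 7 + 145}\right) 593 = \left(-292 + \sqrt{63 + 145}\right) 593 = \left(-292 + \sqrt{208}\right) 593 = \left(-292 + 4 \sqrt{13}\right) 593 = -173156 + 2372 \sqrt{13}$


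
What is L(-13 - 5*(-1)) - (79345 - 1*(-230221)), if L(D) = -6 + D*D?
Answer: -309508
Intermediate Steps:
L(D) = -6 + D²
L(-13 - 5*(-1)) - (79345 - 1*(-230221)) = (-6 + (-13 - 5*(-1))²) - (79345 - 1*(-230221)) = (-6 + (-13 + 5)²) - (79345 + 230221) = (-6 + (-8)²) - 1*309566 = (-6 + 64) - 309566 = 58 - 309566 = -309508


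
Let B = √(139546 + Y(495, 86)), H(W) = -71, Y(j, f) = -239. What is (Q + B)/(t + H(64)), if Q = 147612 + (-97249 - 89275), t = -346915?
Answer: 19456/173493 - 7*√2843/346986 ≈ 0.11107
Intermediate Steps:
B = 7*√2843 (B = √(139546 - 239) = √139307 = 7*√2843 ≈ 373.24)
Q = -38912 (Q = 147612 - 186524 = -38912)
(Q + B)/(t + H(64)) = (-38912 + 7*√2843)/(-346915 - 71) = (-38912 + 7*√2843)/(-346986) = (-38912 + 7*√2843)*(-1/346986) = 19456/173493 - 7*√2843/346986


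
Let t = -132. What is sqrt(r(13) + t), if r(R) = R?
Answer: I*sqrt(119) ≈ 10.909*I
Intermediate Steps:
sqrt(r(13) + t) = sqrt(13 - 132) = sqrt(-119) = I*sqrt(119)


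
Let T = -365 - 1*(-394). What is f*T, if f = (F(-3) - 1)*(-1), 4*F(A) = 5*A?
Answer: 551/4 ≈ 137.75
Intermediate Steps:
F(A) = 5*A/4 (F(A) = (5*A)/4 = 5*A/4)
T = 29 (T = -365 + 394 = 29)
f = 19/4 (f = ((5/4)*(-3) - 1)*(-1) = (-15/4 - 1)*(-1) = -19/4*(-1) = 19/4 ≈ 4.7500)
f*T = (19/4)*29 = 551/4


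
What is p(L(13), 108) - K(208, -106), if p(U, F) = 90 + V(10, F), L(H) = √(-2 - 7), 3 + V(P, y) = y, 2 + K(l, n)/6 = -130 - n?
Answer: 351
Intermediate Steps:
K(l, n) = -792 - 6*n (K(l, n) = -12 + 6*(-130 - n) = -12 + (-780 - 6*n) = -792 - 6*n)
V(P, y) = -3 + y
L(H) = 3*I (L(H) = √(-9) = 3*I)
p(U, F) = 87 + F (p(U, F) = 90 + (-3 + F) = 87 + F)
p(L(13), 108) - K(208, -106) = (87 + 108) - (-792 - 6*(-106)) = 195 - (-792 + 636) = 195 - 1*(-156) = 195 + 156 = 351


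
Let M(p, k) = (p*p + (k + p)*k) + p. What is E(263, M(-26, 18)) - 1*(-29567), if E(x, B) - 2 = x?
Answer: 29832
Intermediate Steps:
M(p, k) = p + p² + k*(k + p) (M(p, k) = (p² + k*(k + p)) + p = p + p² + k*(k + p))
E(x, B) = 2 + x
E(263, M(-26, 18)) - 1*(-29567) = (2 + 263) - 1*(-29567) = 265 + 29567 = 29832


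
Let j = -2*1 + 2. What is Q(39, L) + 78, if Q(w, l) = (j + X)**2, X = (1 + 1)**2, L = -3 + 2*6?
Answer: 94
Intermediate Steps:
L = 9 (L = -3 + 12 = 9)
X = 4 (X = 2**2 = 4)
j = 0 (j = -2 + 2 = 0)
Q(w, l) = 16 (Q(w, l) = (0 + 4)**2 = 4**2 = 16)
Q(39, L) + 78 = 16 + 78 = 94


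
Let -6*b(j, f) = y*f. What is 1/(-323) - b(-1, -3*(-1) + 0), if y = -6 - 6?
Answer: -1939/323 ≈ -6.0031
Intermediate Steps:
y = -12
b(j, f) = 2*f (b(j, f) = -(-2)*f = 2*f)
1/(-323) - b(-1, -3*(-1) + 0) = 1/(-323) - 2*(-3*(-1) + 0) = -1/323 - 2*(3 + 0) = -1/323 - 2*3 = -1/323 - 1*6 = -1/323 - 6 = -1939/323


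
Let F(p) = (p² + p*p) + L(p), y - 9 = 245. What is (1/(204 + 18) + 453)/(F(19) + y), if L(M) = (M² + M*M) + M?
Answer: 100567/381174 ≈ 0.26383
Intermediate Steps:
y = 254 (y = 9 + 245 = 254)
L(M) = M + 2*M² (L(M) = (M² + M²) + M = 2*M² + M = M + 2*M²)
F(p) = 2*p² + p*(1 + 2*p) (F(p) = (p² + p*p) + p*(1 + 2*p) = (p² + p²) + p*(1 + 2*p) = 2*p² + p*(1 + 2*p))
(1/(204 + 18) + 453)/(F(19) + y) = (1/(204 + 18) + 453)/(19*(1 + 4*19) + 254) = (1/222 + 453)/(19*(1 + 76) + 254) = (1/222 + 453)/(19*77 + 254) = 100567/(222*(1463 + 254)) = (100567/222)/1717 = (100567/222)*(1/1717) = 100567/381174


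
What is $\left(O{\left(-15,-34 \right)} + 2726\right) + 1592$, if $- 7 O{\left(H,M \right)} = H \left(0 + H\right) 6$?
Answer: $\frac{28876}{7} \approx 4125.1$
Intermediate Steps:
$O{\left(H,M \right)} = - \frac{6 H^{2}}{7}$ ($O{\left(H,M \right)} = - \frac{H \left(0 + H\right) 6}{7} = - \frac{H H 6}{7} = - \frac{H^{2} \cdot 6}{7} = - \frac{6 H^{2}}{7}$)
$\left(O{\left(-15,-34 \right)} + 2726\right) + 1592 = \left(- \frac{6 \left(-15\right)^{2}}{7} + 2726\right) + 1592 = \left(\left(- \frac{6}{7}\right) 225 + 2726\right) + 1592 = \left(- \frac{1350}{7} + 2726\right) + 1592 = \frac{17732}{7} + 1592 = \frac{28876}{7}$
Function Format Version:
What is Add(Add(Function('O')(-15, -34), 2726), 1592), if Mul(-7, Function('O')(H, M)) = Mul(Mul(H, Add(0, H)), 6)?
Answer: Rational(28876, 7) ≈ 4125.1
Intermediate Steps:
Function('O')(H, M) = Mul(Rational(-6, 7), Pow(H, 2)) (Function('O')(H, M) = Mul(Rational(-1, 7), Mul(Mul(H, Add(0, H)), 6)) = Mul(Rational(-1, 7), Mul(Mul(H, H), 6)) = Mul(Rational(-1, 7), Mul(Pow(H, 2), 6)) = Mul(Rational(-1, 7), Mul(6, Pow(H, 2))) = Mul(Rational(-6, 7), Pow(H, 2)))
Add(Add(Function('O')(-15, -34), 2726), 1592) = Add(Add(Mul(Rational(-6, 7), Pow(-15, 2)), 2726), 1592) = Add(Add(Mul(Rational(-6, 7), 225), 2726), 1592) = Add(Add(Rational(-1350, 7), 2726), 1592) = Add(Rational(17732, 7), 1592) = Rational(28876, 7)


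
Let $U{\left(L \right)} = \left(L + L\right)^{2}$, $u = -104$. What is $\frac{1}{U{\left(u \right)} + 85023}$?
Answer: $\frac{1}{128287} \approx 7.795 \cdot 10^{-6}$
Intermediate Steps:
$U{\left(L \right)} = 4 L^{2}$ ($U{\left(L \right)} = \left(2 L\right)^{2} = 4 L^{2}$)
$\frac{1}{U{\left(u \right)} + 85023} = \frac{1}{4 \left(-104\right)^{2} + 85023} = \frac{1}{4 \cdot 10816 + 85023} = \frac{1}{43264 + 85023} = \frac{1}{128287}$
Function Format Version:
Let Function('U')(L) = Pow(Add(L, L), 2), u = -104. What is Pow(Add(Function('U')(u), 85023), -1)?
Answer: Rational(1, 128287) ≈ 7.7950e-6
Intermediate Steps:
Function('U')(L) = Mul(4, Pow(L, 2)) (Function('U')(L) = Pow(Mul(2, L), 2) = Mul(4, Pow(L, 2)))
Pow(Add(Function('U')(u), 85023), -1) = Pow(Add(Mul(4, Pow(-104, 2)), 85023), -1) = Pow(Add(Mul(4, 10816), 85023), -1) = Pow(Add(43264, 85023), -1) = Pow(128287, -1) = Rational(1, 128287)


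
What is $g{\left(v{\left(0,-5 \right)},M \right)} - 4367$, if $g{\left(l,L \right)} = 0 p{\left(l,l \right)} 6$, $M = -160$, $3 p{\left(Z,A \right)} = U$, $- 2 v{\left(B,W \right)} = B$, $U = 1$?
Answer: $-4367$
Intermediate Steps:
$v{\left(B,W \right)} = - \frac{B}{2}$
$p{\left(Z,A \right)} = \frac{1}{3}$ ($p{\left(Z,A \right)} = \frac{1}{3} \cdot 1 = \frac{1}{3}$)
$g{\left(l,L \right)} = 0$ ($g{\left(l,L \right)} = 0 \cdot \frac{1}{3} \cdot 6 = 0 \cdot 6 = 0$)
$g{\left(v{\left(0,-5 \right)},M \right)} - 4367 = 0 - 4367 = -4367$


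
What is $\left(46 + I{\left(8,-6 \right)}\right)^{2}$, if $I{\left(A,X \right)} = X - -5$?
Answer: $2025$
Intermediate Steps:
$I{\left(A,X \right)} = 5 + X$ ($I{\left(A,X \right)} = X + 5 = 5 + X$)
$\left(46 + I{\left(8,-6 \right)}\right)^{2} = \left(46 + \left(5 - 6\right)\right)^{2} = \left(46 - 1\right)^{2} = 45^{2} = 2025$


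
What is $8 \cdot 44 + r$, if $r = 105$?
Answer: $457$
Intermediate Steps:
$8 \cdot 44 + r = 8 \cdot 44 + 105 = 352 + 105 = 457$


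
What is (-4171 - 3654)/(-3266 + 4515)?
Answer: -7825/1249 ≈ -6.2650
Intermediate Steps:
(-4171 - 3654)/(-3266 + 4515) = -7825/1249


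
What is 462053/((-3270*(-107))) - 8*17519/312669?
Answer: 31810622059/36466585470 ≈ 0.87232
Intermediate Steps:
462053/((-3270*(-107))) - 8*17519/312669 = 462053/349890 - 140152*1/312669 = 462053*(1/349890) - 140152/312669 = 462053/349890 - 140152/312669 = 31810622059/36466585470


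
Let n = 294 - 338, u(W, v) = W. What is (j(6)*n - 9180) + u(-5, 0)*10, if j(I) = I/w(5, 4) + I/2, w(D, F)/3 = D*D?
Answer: -234138/25 ≈ -9365.5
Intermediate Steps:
w(D, F) = 3*D² (w(D, F) = 3*(D*D) = 3*D²)
j(I) = 77*I/150 (j(I) = I/((3*5²)) + I/2 = I/((3*25)) + I*(½) = I/75 + I/2 = 77*I/150)
n = -44
(j(6)*n - 9180) + u(-5, 0)*10 = (((77/150)*6)*(-44) - 9180) - 5*10 = ((77/25)*(-44) - 9180) - 50 = (-3388/25 - 9180) - 50 = -232888/25 - 50 = -234138/25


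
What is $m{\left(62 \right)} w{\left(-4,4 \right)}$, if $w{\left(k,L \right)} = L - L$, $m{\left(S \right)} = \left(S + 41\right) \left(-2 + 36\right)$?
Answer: $0$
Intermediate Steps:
$m{\left(S \right)} = 1394 + 34 S$ ($m{\left(S \right)} = \left(41 + S\right) 34 = 1394 + 34 S$)
$w{\left(k,L \right)} = 0$
$m{\left(62 \right)} w{\left(-4,4 \right)} = \left(1394 + 34 \cdot 62\right) 0 = \left(1394 + 2108\right) 0 = 3502 \cdot 0 = 0$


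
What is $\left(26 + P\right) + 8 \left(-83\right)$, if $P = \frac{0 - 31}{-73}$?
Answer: $- \frac{46543}{73} \approx -637.58$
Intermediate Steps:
$P = \frac{31}{73}$ ($P = \left(-31\right) \left(- \frac{1}{73}\right) = \frac{31}{73} \approx 0.42466$)
$\left(26 + P\right) + 8 \left(-83\right) = \left(26 + \frac{31}{73}\right) + 8 \left(-83\right) = \frac{1929}{73} - 664 = - \frac{46543}{73}$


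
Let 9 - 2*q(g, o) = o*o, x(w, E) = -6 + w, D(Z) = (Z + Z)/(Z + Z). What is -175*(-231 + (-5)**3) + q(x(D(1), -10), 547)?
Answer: -87300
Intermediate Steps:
D(Z) = 1 (D(Z) = (2*Z)/((2*Z)) = (2*Z)*(1/(2*Z)) = 1)
q(g, o) = 9/2 - o**2/2 (q(g, o) = 9/2 - o*o/2 = 9/2 - o**2/2)
-175*(-231 + (-5)**3) + q(x(D(1), -10), 547) = -175*(-231 + (-5)**3) + (9/2 - 1/2*547**2) = -175*(-231 - 125) + (9/2 - 1/2*299209) = -175*(-356) + (9/2 - 299209/2) = 62300 - 149600 = -87300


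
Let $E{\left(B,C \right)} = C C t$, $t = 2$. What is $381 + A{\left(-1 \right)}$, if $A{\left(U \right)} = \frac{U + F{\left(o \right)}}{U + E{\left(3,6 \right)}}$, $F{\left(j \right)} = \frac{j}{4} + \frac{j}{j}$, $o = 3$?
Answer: $\frac{108207}{284} \approx 381.01$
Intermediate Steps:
$E{\left(B,C \right)} = 2 C^{2}$ ($E{\left(B,C \right)} = C C 2 = C^{2} \cdot 2 = 2 C^{2}$)
$F{\left(j \right)} = 1 + \frac{j}{4}$ ($F{\left(j \right)} = j \frac{1}{4} + 1 = \frac{j}{4} + 1 = 1 + \frac{j}{4}$)
$A{\left(U \right)} = \frac{\frac{7}{4} + U}{72 + U}$ ($A{\left(U \right)} = \frac{U + \left(1 + \frac{1}{4} \cdot 3\right)}{U + 2 \cdot 6^{2}} = \frac{U + \left(1 + \frac{3}{4}\right)}{U + 2 \cdot 36} = \frac{U + \frac{7}{4}}{U + 72} = \frac{\frac{7}{4} + U}{72 + U}$)
$381 + A{\left(-1 \right)} = 381 + \frac{\frac{7}{4} - 1}{72 - 1} = 381 + \frac{1}{71} \cdot \frac{3}{4} = 381 + \frac{3}{284} = \frac{108207}{284}$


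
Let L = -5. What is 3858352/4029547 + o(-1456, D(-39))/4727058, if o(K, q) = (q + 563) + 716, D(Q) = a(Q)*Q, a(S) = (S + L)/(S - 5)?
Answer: 9121825163348/9523951191363 ≈ 0.95778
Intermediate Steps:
a(S) = 1 (a(S) = (S - 5)/(S - 5) = (-5 + S)/(-5 + S) = 1)
D(Q) = Q (D(Q) = 1*Q = Q)
o(K, q) = 1279 + q (o(K, q) = (563 + q) + 716 = 1279 + q)
3858352/4029547 + o(-1456, D(-39))/4727058 = 3858352/4029547 + (1279 - 39)/4727058 = 3858352*(1/4029547) + 1240*(1/4727058) = 3858352/4029547 + 620/2363529 = 9121825163348/9523951191363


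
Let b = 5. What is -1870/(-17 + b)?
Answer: 935/6 ≈ 155.83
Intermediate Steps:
-1870/(-17 + b) = -1870/(-17 + 5) = -1870/(-12) = -1/12*(-1870) = 935/6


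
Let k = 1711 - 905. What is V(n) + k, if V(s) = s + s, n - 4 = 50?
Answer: 914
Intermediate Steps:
n = 54 (n = 4 + 50 = 54)
V(s) = 2*s
k = 806
V(n) + k = 2*54 + 806 = 108 + 806 = 914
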